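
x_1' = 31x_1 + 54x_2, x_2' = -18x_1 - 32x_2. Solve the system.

Coefficient matrix A = [[31, 54], [-18, -32]].
Characteristic polynomial det(A - λI) = λ^2 + λ - 20 = 0.
Eigenvalues λ = 4, -5.
For λ=4: (A-λI) row 1 is [27, 54], so an eigenvector is (-2, 1).
For λ=-5: (A-λI) row 1 is [36, 54], so an eigenvector is (-3, 2).
General solution: C_1e^(4t)(-2,1) + C_2e^(-5t)(-3,2).

x_1(t) = -2C_1e^(4t) - 3C_2e^(-5t), x_2(t) = C_1e^(4t) + 2C_2e^(-5t)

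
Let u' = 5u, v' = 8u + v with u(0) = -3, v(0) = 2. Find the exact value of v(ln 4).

A = [[5,0],[8,1]]; eigenvalues λ = 5, 1.
Eigenvectors: (1,2) for λ=5, (0,-1) for λ=1.
From the initial condition, c_1 = -3, c_2 = -8.
v(ln 4) = (-3)(4^5)(2) + (-8)(4^1)(-1) = -6112.

-6112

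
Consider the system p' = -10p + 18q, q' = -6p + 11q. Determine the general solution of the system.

p(t) = 3c_1e^(2t) - 2c_2e^(-t), q(t) = 2c_1e^(2t) - c_2e^(-t)

Coefficient matrix A = [[-10, 18], [-6, 11]].
Characteristic polynomial det(A - λI) = λ^2 - λ - 2 = 0.
Eigenvalues λ = 2, -1.
For λ=2: (A-λI) row 1 is [-12, 18], so an eigenvector is (3, 2).
For λ=-1: (A-λI) row 1 is [-9, 18], so an eigenvector is (-2, -1).
General solution: c_1e^(2t)(3,2) + c_2e^(-t)(-2,-1).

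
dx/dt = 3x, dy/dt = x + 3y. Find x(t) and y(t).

x(t) = c_2e^(3t), y(t) = c_1e^(3t) + c_2te^(3t) - 3c_2e^(3t)

Coefficient matrix A = [[3, 0], [1, 3]].
Characteristic polynomial det(A - λI) = λ^2 - 6λ + 9 = 0.
Single eigenvalue λ = 3 with algebraic multiplicity 2.
Eigenvector v = (0,1); generalized eigenvector w with (A-λI)w=v is (1,-3).
General solution: e^(3t)[c_1·v + c_2·(t·v + w)].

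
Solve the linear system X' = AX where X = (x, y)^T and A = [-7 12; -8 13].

x(t) = K_1e^(5t) + 3K_2e^(t), y(t) = K_1e^(5t) + 2K_2e^(t)

Coefficient matrix A = [[-7, 12], [-8, 13]].
Characteristic polynomial det(A - λI) = λ^2 - 6λ + 5 = 0.
Eigenvalues λ = 5, 1.
For λ=5: (A-λI) row 1 is [-12, 12], so an eigenvector is (1, 1).
For λ=1: (A-λI) row 1 is [-8, 12], so an eigenvector is (3, 2).
General solution: K_1e^(5t)(1,1) + K_2e^(t)(3,2).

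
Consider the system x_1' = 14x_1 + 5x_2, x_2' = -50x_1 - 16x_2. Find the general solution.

x_1(t) = -K_1e^(-t)sin(5t) + K_2e^(-t)cos(5t), x_2(t) = 3K_1e^(-t)sin(5t) - K_1e^(-t)cos(5t) - K_2e^(-t)sin(5t) - 3K_2e^(-t)cos(5t)

Coefficient matrix A = [[14, 5], [-50, -16]].
Characteristic polynomial det(A - λI) = λ^2 + 2λ + 26 = 0.
Eigenvalues λ = -1 ± 5i (complex conjugate pair).
For λ=-1+5i: an eigenvector is (0,-1) - i(-1,3) = (0 + i, -1 - 3i).
A real fundamental pair from Re and Im of e^((-1+5i)t)v: X_1 = e^(-t)(cos(5t)·(0,-1) + sin(5t)·(-1,3)), X_2 = e^(-t)(sin(5t)·(0,-1) - cos(5t)·(-1,3)).
General solution: K_1X_1 + K_2X_2.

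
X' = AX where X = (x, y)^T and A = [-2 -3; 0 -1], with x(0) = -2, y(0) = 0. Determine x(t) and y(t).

Coefficient matrix A = [[-2, -3], [0, -1]].
Characteristic polynomial det(A - λI) = λ^2 + 3λ + 2 = 0.
Eigenvalues λ = -1, -2.
For λ=-1: (A-λI) row 1 is [-1, -3], so an eigenvector is (-3, 1).
For λ=-2: (A-λI) row 1 is [0, -3], so an eigenvector is (1, 0).
General solution: c_1e^(-t)(-3,1) + c_2e^(-2t)(1,0).
Applying x(0)=-2, y(0)=0 gives c_1=0, c_2=-2.

x(t) = -2e^(-2t), y(t) = 0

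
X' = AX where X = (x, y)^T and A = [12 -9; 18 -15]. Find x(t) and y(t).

x(t) = c_1e^(3t) + c_2e^(-6t), y(t) = c_1e^(3t) + 2c_2e^(-6t)

Coefficient matrix A = [[12, -9], [18, -15]].
Characteristic polynomial det(A - λI) = λ^2 + 3λ - 18 = 0.
Eigenvalues λ = 3, -6.
For λ=3: (A-λI) row 1 is [9, -9], so an eigenvector is (1, 1).
For λ=-6: (A-λI) row 1 is [18, -9], so an eigenvector is (1, 2).
General solution: c_1e^(3t)(1,1) + c_2e^(-6t)(1,2).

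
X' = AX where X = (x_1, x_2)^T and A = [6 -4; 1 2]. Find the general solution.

x_1(t) = 2C_1e^(4t) + 2C_2te^(4t) - 3C_2e^(4t), x_2(t) = C_1e^(4t) + C_2te^(4t) - 2C_2e^(4t)

Coefficient matrix A = [[6, -4], [1, 2]].
Characteristic polynomial det(A - λI) = λ^2 - 8λ + 16 = 0.
Single eigenvalue λ = 4 with algebraic multiplicity 2.
Eigenvector v = (2,1); generalized eigenvector w with (A-λI)w=v is (-3,-2).
General solution: e^(4t)[C_1·v + C_2·(t·v + w)].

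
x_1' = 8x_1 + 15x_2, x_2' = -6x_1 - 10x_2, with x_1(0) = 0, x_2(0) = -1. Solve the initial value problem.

Coefficient matrix A = [[8, 15], [-6, -10]].
Characteristic polynomial det(A - λI) = λ^2 + 2λ + 10 = 0.
Eigenvalues λ = -1 ± 3i (complex conjugate pair).
For λ=-1+3i: an eigenvector is (-1,1) - i(2,-1) = (-1 - 2i, 1 + i).
A real fundamental pair from Re and Im of e^((-1+3i)t)v: X_1 = e^(-t)(cos(3t)·(-1,1) + sin(3t)·(2,-1)), X_2 = e^(-t)(sin(3t)·(-1,1) - cos(3t)·(2,-1)).
General solution: C_1X_1 + C_2X_2.
Applying x_1(0)=0, x_2(0)=-1 gives C_1=-2, C_2=1.

x_1(t) = -5e^(-t)sin(3t), x_2(t) = 3e^(-t)sin(3t) - e^(-t)cos(3t)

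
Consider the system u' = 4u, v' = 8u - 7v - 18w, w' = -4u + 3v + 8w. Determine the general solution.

u(t) = C_3e^(4t), v(t) = -2C_1e^(2t) + 3C_2e^(-t) + 4C_3e^(4t), w(t) = C_1e^(2t) - C_2e^(-t) - 2C_3e^(4t)

Coefficient matrix A = [[4, 0, 0], [8, -7, -18], [-4, 3, 8]].
det(A - λI) = 0 gives eigenvalues λ = 2, -1, 4.
For λ=2: eigenvector (0,-2,1).
For λ=-1: eigenvector (0,3,-1).
For λ=4: eigenvector (1,4,-2).
General solution: C_1e^(2t)(0,-2,1) + C_2e^(-t)(0,3,-1) + C_3e^(4t)(1,4,-2).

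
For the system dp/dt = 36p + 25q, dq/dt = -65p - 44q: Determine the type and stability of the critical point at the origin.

stable spiral

A = [[36,25],[-65,-44]]; det(A-λI) = λ^2 + 8λ + 41.
λ = -4 ± 5i: negative real part.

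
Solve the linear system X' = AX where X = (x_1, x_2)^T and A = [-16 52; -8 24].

Coefficient matrix A = [[-16, 52], [-8, 24]].
Characteristic polynomial det(A - λI) = λ^2 - 8λ + 32 = 0.
Eigenvalues λ = 4 ± 4i (complex conjugate pair).
For λ=4+4i: an eigenvector is (2,1) - i(3,1) = (2 - 3i, 1 - i).
A real fundamental pair from Re and Im of e^((4+4i)t)v: X_1 = e^(4t)(cos(4t)·(2,1) + sin(4t)·(3,1)), X_2 = e^(4t)(sin(4t)·(2,1) - cos(4t)·(3,1)).
General solution: c_1X_1 + c_2X_2.

x_1(t) = 3c_1e^(4t)sin(4t) + 2c_1e^(4t)cos(4t) + 2c_2e^(4t)sin(4t) - 3c_2e^(4t)cos(4t), x_2(t) = c_1e^(4t)sin(4t) + c_1e^(4t)cos(4t) + c_2e^(4t)sin(4t) - c_2e^(4t)cos(4t)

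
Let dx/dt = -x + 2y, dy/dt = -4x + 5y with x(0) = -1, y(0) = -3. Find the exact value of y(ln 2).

-30

A = [[-1,2],[-4,5]]; eigenvalues λ = 1, 3.
Eigenvectors: (1,1) for λ=1, (1,2) for λ=3.
From the initial condition, c_1 = 1, c_2 = -2.
y(ln 2) = (1)(2^1)(1) + (-2)(2^3)(2) = -30.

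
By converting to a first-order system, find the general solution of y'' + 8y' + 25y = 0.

y(t) = C_1e^(-4t)cos(3t) + C_2e^(-4t)sin(3t)

Let x_1 = y, x_2 = y'. Then x_1' = x_2 and x_2' = -25x_1 - 8x_2.
A = [[0,1],[-25,-8]]; det(A-λI) = λ^2 + 8λ + 25.
Eigenvalues λ = -4 ± 3i.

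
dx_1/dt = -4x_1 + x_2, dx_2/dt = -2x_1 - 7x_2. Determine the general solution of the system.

x_1(t) = -K_1e^(-6t) + K_2e^(-5t), x_2(t) = 2K_1e^(-6t) - K_2e^(-5t)

Coefficient matrix A = [[-4, 1], [-2, -7]].
Characteristic polynomial det(A - λI) = λ^2 + 11λ + 30 = 0.
Eigenvalues λ = -6, -5.
For λ=-6: (A-λI) row 1 is [2, 1], so an eigenvector is (-1, 2).
For λ=-5: (A-λI) row 1 is [1, 1], so an eigenvector is (1, -1).
General solution: K_1e^(-6t)(-1,2) + K_2e^(-5t)(1,-1).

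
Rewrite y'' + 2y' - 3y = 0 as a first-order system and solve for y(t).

y(t) = K_1e^(-3t) + K_2e^(t)

Let x_1 = y, x_2 = y'. Then x_1' = x_2 and x_2' = 3x_1 - 2x_2.
A = [[0,1],[3,-2]]; det(A-λI) = λ^2 + 2λ - 3.
Eigenvalues λ = -3, 1 with eigenvectors (1,-3), (1,1).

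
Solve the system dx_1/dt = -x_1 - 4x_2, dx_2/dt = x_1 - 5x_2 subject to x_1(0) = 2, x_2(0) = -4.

Coefficient matrix A = [[-1, -4], [1, -5]].
Characteristic polynomial det(A - λI) = λ^2 + 6λ + 9 = 0.
Single eigenvalue λ = -3 with algebraic multiplicity 2.
Eigenvector v = (-2,-1); generalized eigenvector w with (A-λI)w=v is (1,1).
General solution: e^(-3t)[c_1·v + c_2·(t·v + w)].
Applying x_1(0)=2, x_2(0)=-4 gives c_1=-6, c_2=-10.

x_1(t) = 20te^(-3t) + 2e^(-3t), x_2(t) = 10te^(-3t) - 4e^(-3t)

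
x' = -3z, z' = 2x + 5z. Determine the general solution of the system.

Coefficient matrix A = [[0, -3], [2, 5]].
Characteristic polynomial det(A - λI) = λ^2 - 5λ + 6 = 0.
Eigenvalues λ = 2, 3.
For λ=2: (A-λI) row 1 is [-2, -3], so an eigenvector is (3, -2).
For λ=3: (A-λI) row 1 is [-3, -3], so an eigenvector is (-1, 1).
General solution: C_1e^(2t)(3,-2) + C_2e^(3t)(-1,1).

x(t) = 3C_1e^(2t) - C_2e^(3t), z(t) = -2C_1e^(2t) + C_2e^(3t)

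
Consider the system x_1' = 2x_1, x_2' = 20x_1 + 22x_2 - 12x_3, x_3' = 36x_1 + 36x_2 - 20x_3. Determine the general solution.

Coefficient matrix A = [[2, 0, 0], [20, 22, -12], [36, 36, -20]].
det(A - λI) = 0 gives eigenvalues λ = 4, -2, 2.
For λ=4: eigenvector (0,2,3).
For λ=-2: eigenvector (0,-1,-2).
For λ=2: eigenvector (1,-1,0).
General solution: c_1e^(4t)(0,2,3) + c_2e^(-2t)(0,-1,-2) + c_3e^(2t)(1,-1,0).

x_1(t) = c_3e^(2t), x_2(t) = 2c_1e^(4t) - c_2e^(-2t) - c_3e^(2t), x_3(t) = 3c_1e^(4t) - 2c_2e^(-2t)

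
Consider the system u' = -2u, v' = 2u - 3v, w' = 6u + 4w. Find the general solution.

u(t) = c_1e^(-2t), v(t) = 2c_1e^(-2t) + c_2e^(-3t), w(t) = -c_1e^(-2t) + c_3e^(4t)

Coefficient matrix A = [[-2, 0, 0], [2, -3, 0], [6, 0, 4]].
det(A - λI) = 0 gives eigenvalues λ = -2, -3, 4.
For λ=-2: eigenvector (1,2,-1).
For λ=-3: eigenvector (0,1,0).
For λ=4: eigenvector (0,0,1).
General solution: c_1e^(-2t)(1,2,-1) + c_2e^(-3t)(0,1,0) + c_3e^(4t)(0,0,1).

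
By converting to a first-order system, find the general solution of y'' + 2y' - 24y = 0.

Let x_1 = y, x_2 = y'. Then x_1' = x_2 and x_2' = 24x_1 - 2x_2.
A = [[0,1],[24,-2]]; det(A-λI) = λ^2 + 2λ - 24.
Eigenvalues λ = -6, 4 with eigenvectors (1,-6), (1,4).

y(t) = c_1e^(-6t) + c_2e^(4t)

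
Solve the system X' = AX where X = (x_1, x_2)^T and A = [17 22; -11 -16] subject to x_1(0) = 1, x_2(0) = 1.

Coefficient matrix A = [[17, 22], [-11, -16]].
Characteristic polynomial det(A - λI) = λ^2 - λ - 30 = 0.
Eigenvalues λ = 6, -5.
For λ=6: (A-λI) row 1 is [11, 22], so an eigenvector is (2, -1).
For λ=-5: (A-λI) row 1 is [22, 22], so an eigenvector is (1, -1).
General solution: c_1e^(6t)(2,-1) + c_2e^(-5t)(1,-1).
Applying x_1(0)=1, x_2(0)=1 gives c_1=2, c_2=-3.

x_1(t) = 4e^(6t) - 3e^(-5t), x_2(t) = -2e^(6t) + 3e^(-5t)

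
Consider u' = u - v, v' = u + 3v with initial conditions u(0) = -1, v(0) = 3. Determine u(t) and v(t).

Coefficient matrix A = [[1, -1], [1, 3]].
Characteristic polynomial det(A - λI) = λ^2 - 4λ + 4 = 0.
Single eigenvalue λ = 2 with algebraic multiplicity 2.
Eigenvector v = (1,-1); generalized eigenvector w with (A-λI)w=v is (1,-2).
General solution: e^(2t)[K_1·v + K_2·(t·v + w)].
Applying u(0)=-1, v(0)=3 gives K_1=1, K_2=-2.

u(t) = -2te^(2t) - e^(2t), v(t) = 2te^(2t) + 3e^(2t)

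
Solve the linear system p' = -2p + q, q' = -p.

p(t) = K_1e^(-t) + K_2te^(-t) - K_2e^(-t), q(t) = K_1e^(-t) + K_2te^(-t)

Coefficient matrix A = [[-2, 1], [-1, 0]].
Characteristic polynomial det(A - λI) = λ^2 + 2λ + 1 = 0.
Single eigenvalue λ = -1 with algebraic multiplicity 2.
Eigenvector v = (1,1); generalized eigenvector w with (A-λI)w=v is (-1,0).
General solution: e^(-t)[K_1·v + K_2·(t·v + w)].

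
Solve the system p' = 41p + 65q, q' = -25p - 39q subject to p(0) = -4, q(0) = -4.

p(t) = -84e^(t)sin(5t) - 4e^(t)cos(5t), q(t) = 52e^(t)sin(5t) - 4e^(t)cos(5t)

Coefficient matrix A = [[41, 65], [-25, -39]].
Characteristic polynomial det(A - λI) = λ^2 - 2λ + 26 = 0.
Eigenvalues λ = 1 ± 5i (complex conjugate pair).
For λ=1+5i: an eigenvector is (3,-2) - i(-2,1) = (3 + 2i, -2 - i).
A real fundamental pair from Re and Im of e^((1+5i)t)v: X_1 = e^(t)(cos(5t)·(3,-2) + sin(5t)·(-2,1)), X_2 = e^(t)(sin(5t)·(3,-2) - cos(5t)·(-2,1)).
General solution: K_1X_1 + K_2X_2.
Applying p(0)=-4, q(0)=-4 gives K_1=12, K_2=-20.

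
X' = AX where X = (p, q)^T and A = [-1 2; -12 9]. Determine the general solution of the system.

Coefficient matrix A = [[-1, 2], [-12, 9]].
Characteristic polynomial det(A - λI) = λ^2 - 8λ + 15 = 0.
Eigenvalues λ = 5, 3.
For λ=5: (A-λI) row 1 is [-6, 2], so an eigenvector is (1, 3).
For λ=3: (A-λI) row 1 is [-4, 2], so an eigenvector is (1, 2).
General solution: C_1e^(5t)(1,3) + C_2e^(3t)(1,2).

p(t) = C_1e^(5t) + C_2e^(3t), q(t) = 3C_1e^(5t) + 2C_2e^(3t)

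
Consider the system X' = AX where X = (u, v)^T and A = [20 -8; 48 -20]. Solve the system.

u(t) = C_1e^(-4t) + C_2e^(4t), v(t) = 3C_1e^(-4t) + 2C_2e^(4t)

Coefficient matrix A = [[20, -8], [48, -20]].
Characteristic polynomial det(A - λI) = λ^2 - 16 = 0.
Eigenvalues λ = -4, 4.
For λ=-4: (A-λI) row 1 is [24, -8], so an eigenvector is (1, 3).
For λ=4: (A-λI) row 1 is [16, -8], so an eigenvector is (1, 2).
General solution: C_1e^(-4t)(1,3) + C_2e^(4t)(1,2).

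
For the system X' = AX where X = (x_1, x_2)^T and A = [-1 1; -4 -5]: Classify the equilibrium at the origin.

A = [[-1,1],[-4,-5]]; det(A-λI) = λ^2 + 6λ + 9.
repeated λ = -3 with a single eigenvector.

stable improper node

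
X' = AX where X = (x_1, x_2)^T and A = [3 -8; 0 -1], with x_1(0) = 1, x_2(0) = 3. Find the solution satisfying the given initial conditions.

Coefficient matrix A = [[3, -8], [0, -1]].
Characteristic polynomial det(A - λI) = λ^2 - 2λ - 3 = 0.
Eigenvalues λ = 3, -1.
For λ=3: (A-λI) row 1 is [0, -8], so an eigenvector is (-1, 0).
For λ=-1: (A-λI) row 1 is [4, -8], so an eigenvector is (-2, -1).
General solution: c_1e^(3t)(-1,0) + c_2e^(-t)(-2,-1).
Applying x_1(0)=1, x_2(0)=3 gives c_1=5, c_2=-3.

x_1(t) = -5e^(3t) + 6e^(-t), x_2(t) = 3e^(-t)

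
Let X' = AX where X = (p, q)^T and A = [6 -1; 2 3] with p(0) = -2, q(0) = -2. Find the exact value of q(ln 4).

A = [[6,-1],[2,3]]; eigenvalues λ = 4, 5.
Eigenvectors: (1,2) for λ=4, (-1,-1) for λ=5.
From the initial condition, c_1 = 0, c_2 = 2.
q(ln 4) = (0)(4^4)(2) + (2)(4^5)(-1) = -2048.

-2048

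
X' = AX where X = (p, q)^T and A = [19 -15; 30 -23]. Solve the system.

Coefficient matrix A = [[19, -15], [30, -23]].
Characteristic polynomial det(A - λI) = λ^2 + 4λ + 13 = 0.
Eigenvalues λ = -2 ± 3i (complex conjugate pair).
For λ=-2+3i: an eigenvector is (2,3) - i(-1,-1) = (2 + i, 3 + i).
A real fundamental pair from Re and Im of e^((-2+3i)t)v: X_1 = e^(-2t)(cos(3t)·(2,3) + sin(3t)·(-1,-1)), X_2 = e^(-2t)(sin(3t)·(2,3) - cos(3t)·(-1,-1)).
General solution: c_1X_1 + c_2X_2.

p(t) = -c_1e^(-2t)sin(3t) + 2c_1e^(-2t)cos(3t) + 2c_2e^(-2t)sin(3t) + c_2e^(-2t)cos(3t), q(t) = -c_1e^(-2t)sin(3t) + 3c_1e^(-2t)cos(3t) + 3c_2e^(-2t)sin(3t) + c_2e^(-2t)cos(3t)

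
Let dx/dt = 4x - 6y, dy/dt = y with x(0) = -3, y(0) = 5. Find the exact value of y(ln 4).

20

A = [[4,-6],[0,1]]; eigenvalues λ = 4, 1.
Eigenvectors: (-1,0) for λ=4, (-2,-1) for λ=1.
From the initial condition, c_1 = 13, c_2 = -5.
y(ln 4) = (13)(4^4)(0) + (-5)(4^1)(-1) = 20.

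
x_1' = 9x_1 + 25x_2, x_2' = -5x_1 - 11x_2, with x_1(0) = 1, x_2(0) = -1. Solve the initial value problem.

Coefficient matrix A = [[9, 25], [-5, -11]].
Characteristic polynomial det(A - λI) = λ^2 + 2λ + 26 = 0.
Eigenvalues λ = -1 ± 5i (complex conjugate pair).
For λ=-1+5i: an eigenvector is (1,0) - i(2,-1) = (1 - 2i, 0 + i).
A real fundamental pair from Re and Im of e^((-1+5i)t)v: X_1 = e^(-t)(cos(5t)·(1,0) + sin(5t)·(2,-1)), X_2 = e^(-t)(sin(5t)·(1,0) - cos(5t)·(2,-1)).
General solution: K_1X_1 + K_2X_2.
Applying x_1(0)=1, x_2(0)=-1 gives K_1=-1, K_2=-1.

x_1(t) = -3e^(-t)sin(5t) + e^(-t)cos(5t), x_2(t) = e^(-t)sin(5t) - e^(-t)cos(5t)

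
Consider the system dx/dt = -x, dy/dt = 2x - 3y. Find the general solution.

Coefficient matrix A = [[-1, 0], [2, -3]].
Characteristic polynomial det(A - λI) = λ^2 + 4λ + 3 = 0.
Eigenvalues λ = -3, -1.
For λ=-3: (A-λI) row 1 is [2, 0], so an eigenvector is (0, -1).
For λ=-1: (A-λI) row 2 is [2, -2], so an eigenvector is (1, 1).
General solution: K_1e^(-3t)(0,-1) + K_2e^(-t)(1,1).

x(t) = K_2e^(-t), y(t) = -K_1e^(-3t) + K_2e^(-t)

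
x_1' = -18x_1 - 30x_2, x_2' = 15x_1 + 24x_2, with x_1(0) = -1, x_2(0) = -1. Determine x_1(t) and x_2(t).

x_1(t) = 17e^(3t)sin(3t) - e^(3t)cos(3t), x_2(t) = -12e^(3t)sin(3t) - e^(3t)cos(3t)

Coefficient matrix A = [[-18, -30], [15, 24]].
Characteristic polynomial det(A - λI) = λ^2 - 6λ + 18 = 0.
Eigenvalues λ = 3 ± 3i (complex conjugate pair).
For λ=3+3i: an eigenvector is (-3,2) - i(1,-1) = (-3 - i, 2 + i).
A real fundamental pair from Re and Im of e^((3+3i)t)v: X_1 = e^(3t)(cos(3t)·(-3,2) + sin(3t)·(1,-1)), X_2 = e^(3t)(sin(3t)·(-3,2) - cos(3t)·(1,-1)).
General solution: K_1X_1 + K_2X_2.
Applying x_1(0)=-1, x_2(0)=-1 gives K_1=2, K_2=-5.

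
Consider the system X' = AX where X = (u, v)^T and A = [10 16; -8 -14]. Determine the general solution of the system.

u(t) = 2c_1e^(2t) + c_2e^(-6t), v(t) = -c_1e^(2t) - c_2e^(-6t)

Coefficient matrix A = [[10, 16], [-8, -14]].
Characteristic polynomial det(A - λI) = λ^2 + 4λ - 12 = 0.
Eigenvalues λ = 2, -6.
For λ=2: (A-λI) row 1 is [8, 16], so an eigenvector is (2, -1).
For λ=-6: (A-λI) row 1 is [16, 16], so an eigenvector is (1, -1).
General solution: c_1e^(2t)(2,-1) + c_2e^(-6t)(1,-1).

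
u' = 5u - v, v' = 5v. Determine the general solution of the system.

u(t) = -K_1e^(5t) - K_2te^(5t) + K_2e^(5t), v(t) = K_2e^(5t)

Coefficient matrix A = [[5, -1], [0, 5]].
Characteristic polynomial det(A - λI) = λ^2 - 10λ + 25 = 0.
Single eigenvalue λ = 5 with algebraic multiplicity 2.
Eigenvector v = (-1,0); generalized eigenvector w with (A-λI)w=v is (1,1).
General solution: e^(5t)[K_1·v + K_2·(t·v + w)].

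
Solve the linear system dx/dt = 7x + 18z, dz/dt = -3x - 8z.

x(t) = 3C_1e^(t) + 2C_2e^(-2t), z(t) = -C_1e^(t) - C_2e^(-2t)

Coefficient matrix A = [[7, 18], [-3, -8]].
Characteristic polynomial det(A - λI) = λ^2 + λ - 2 = 0.
Eigenvalues λ = 1, -2.
For λ=1: (A-λI) row 1 is [6, 18], so an eigenvector is (3, -1).
For λ=-2: (A-λI) row 1 is [9, 18], so an eigenvector is (2, -1).
General solution: C_1e^(t)(3,-1) + C_2e^(-2t)(2,-1).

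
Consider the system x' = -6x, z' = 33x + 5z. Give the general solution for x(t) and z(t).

x(t) = K_1e^(-6t), z(t) = -3K_1e^(-6t) + K_2e^(5t)

Coefficient matrix A = [[-6, 0], [33, 5]].
Characteristic polynomial det(A - λI) = λ^2 + λ - 30 = 0.
Eigenvalues λ = -6, 5.
For λ=-6: (A-λI) row 2 is [33, 11], so an eigenvector is (1, -3).
For λ=5: (A-λI) row 1 is [-11, 0], so an eigenvector is (0, 1).
General solution: K_1e^(-6t)(1,-3) + K_2e^(5t)(0,1).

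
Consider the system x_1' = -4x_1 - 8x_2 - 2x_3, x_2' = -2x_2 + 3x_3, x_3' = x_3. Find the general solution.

Coefficient matrix A = [[-4, -8, -2], [0, -2, 3], [0, 0, 1]].
det(A - λI) = 0 gives eigenvalues λ = -2, -4, 1.
For λ=-2: eigenvector (-4,1,0).
For λ=-4: eigenvector (1,0,0).
For λ=1: eigenvector (-2,1,1).
General solution: K_1e^(-2t)(-4,1,0) + K_2e^(-4t)(1,0,0) + K_3e^(t)(-2,1,1).

x_1(t) = -4K_1e^(-2t) + K_2e^(-4t) - 2K_3e^(t), x_2(t) = K_1e^(-2t) + K_3e^(t), x_3(t) = K_3e^(t)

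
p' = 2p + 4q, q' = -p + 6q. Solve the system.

Coefficient matrix A = [[2, 4], [-1, 6]].
Characteristic polynomial det(A - λI) = λ^2 - 8λ + 16 = 0.
Single eigenvalue λ = 4 with algebraic multiplicity 2.
Eigenvector v = (-2,-1); generalized eigenvector w with (A-λI)w=v is (1,0).
General solution: e^(4t)[C_1·v + C_2·(t·v + w)].

p(t) = -2C_1e^(4t) - 2C_2te^(4t) + C_2e^(4t), q(t) = -C_1e^(4t) - C_2te^(4t)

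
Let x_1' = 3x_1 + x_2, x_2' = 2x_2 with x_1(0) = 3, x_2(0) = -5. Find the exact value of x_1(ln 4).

-48

A = [[3,1],[0,2]]; eigenvalues λ = 3, 2.
Eigenvectors: (-1,0) for λ=3, (-1,1) for λ=2.
From the initial condition, c_1 = 2, c_2 = -5.
x_1(ln 4) = (2)(4^3)(-1) + (-5)(4^2)(-1) = -48.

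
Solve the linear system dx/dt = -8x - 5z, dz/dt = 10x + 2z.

Coefficient matrix A = [[-8, -5], [10, 2]].
Characteristic polynomial det(A - λI) = λ^2 + 6λ + 34 = 0.
Eigenvalues λ = -3 ± 5i (complex conjugate pair).
For λ=-3+5i: an eigenvector is (0,-1) - i(1,-1) = (0 - i, -1 + i).
A real fundamental pair from Re and Im of e^((-3+5i)t)v: X_1 = e^(-3t)(cos(5t)·(0,-1) + sin(5t)·(1,-1)), X_2 = e^(-3t)(sin(5t)·(0,-1) - cos(5t)·(1,-1)).
General solution: C_1X_1 + C_2X_2.

x(t) = C_1e^(-3t)sin(5t) - C_2e^(-3t)cos(5t), z(t) = -C_1e^(-3t)sin(5t) - C_1e^(-3t)cos(5t) - C_2e^(-3t)sin(5t) + C_2e^(-3t)cos(5t)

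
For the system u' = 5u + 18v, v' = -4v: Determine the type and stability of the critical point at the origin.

saddle

A = [[5,18],[0,-4]]; det(A-λI) = λ^2 - λ - 20.
λ = 5, -4: opposite signs.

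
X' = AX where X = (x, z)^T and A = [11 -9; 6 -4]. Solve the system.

x(t) = -3K_1e^(5t) + K_2e^(2t), z(t) = -2K_1e^(5t) + K_2e^(2t)

Coefficient matrix A = [[11, -9], [6, -4]].
Characteristic polynomial det(A - λI) = λ^2 - 7λ + 10 = 0.
Eigenvalues λ = 5, 2.
For λ=5: (A-λI) row 1 is [6, -9], so an eigenvector is (-3, -2).
For λ=2: (A-λI) row 1 is [9, -9], so an eigenvector is (1, 1).
General solution: K_1e^(5t)(-3,-2) + K_2e^(2t)(1,1).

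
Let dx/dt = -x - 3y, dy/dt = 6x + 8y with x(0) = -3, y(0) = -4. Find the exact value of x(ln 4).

A = [[-1,-3],[6,8]]; eigenvalues λ = 2, 5.
Eigenvectors: (-1,1) for λ=2, (-1,2) for λ=5.
From the initial condition, c_1 = 10, c_2 = -7.
x(ln 4) = (10)(4^2)(-1) + (-7)(4^5)(-1) = 7008.

7008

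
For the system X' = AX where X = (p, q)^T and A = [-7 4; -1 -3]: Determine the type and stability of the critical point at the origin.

stable improper node

A = [[-7,4],[-1,-3]]; det(A-λI) = λ^2 + 10λ + 25.
repeated λ = -5 with a single eigenvector.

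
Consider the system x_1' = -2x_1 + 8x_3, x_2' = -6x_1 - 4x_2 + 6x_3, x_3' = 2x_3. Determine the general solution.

x_1(t) = 2K_1e^(2t) + K_3e^(-2t), x_2(t) = -K_1e^(2t) + K_2e^(-4t) - 3K_3e^(-2t), x_3(t) = K_1e^(2t)

Coefficient matrix A = [[-2, 0, 8], [-6, -4, 6], [0, 0, 2]].
det(A - λI) = 0 gives eigenvalues λ = 2, -4, -2.
For λ=2: eigenvector (2,-1,1).
For λ=-4: eigenvector (0,1,0).
For λ=-2: eigenvector (1,-3,0).
General solution: K_1e^(2t)(2,-1,1) + K_2e^(-4t)(0,1,0) + K_3e^(-2t)(1,-3,0).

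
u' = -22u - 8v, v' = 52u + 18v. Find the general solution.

u(t) = C_1e^(-2t)sin(4t) - C_1e^(-2t)cos(4t) - C_2e^(-2t)sin(4t) - C_2e^(-2t)cos(4t), v(t) = -3C_1e^(-2t)sin(4t) + 2C_1e^(-2t)cos(4t) + 2C_2e^(-2t)sin(4t) + 3C_2e^(-2t)cos(4t)

Coefficient matrix A = [[-22, -8], [52, 18]].
Characteristic polynomial det(A - λI) = λ^2 + 4λ + 20 = 0.
Eigenvalues λ = -2 ± 4i (complex conjugate pair).
For λ=-2+4i: an eigenvector is (-1,2) - i(1,-3) = (-1 - i, 2 + 3i).
A real fundamental pair from Re and Im of e^((-2+4i)t)v: X_1 = e^(-2t)(cos(4t)·(-1,2) + sin(4t)·(1,-3)), X_2 = e^(-2t)(sin(4t)·(-1,2) - cos(4t)·(1,-3)).
General solution: C_1X_1 + C_2X_2.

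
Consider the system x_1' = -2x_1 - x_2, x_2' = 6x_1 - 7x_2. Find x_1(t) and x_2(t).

x_1(t) = -C_1e^(-4t) + C_2e^(-5t), x_2(t) = -2C_1e^(-4t) + 3C_2e^(-5t)

Coefficient matrix A = [[-2, -1], [6, -7]].
Characteristic polynomial det(A - λI) = λ^2 + 9λ + 20 = 0.
Eigenvalues λ = -4, -5.
For λ=-4: (A-λI) row 1 is [2, -1], so an eigenvector is (-1, -2).
For λ=-5: (A-λI) row 1 is [3, -1], so an eigenvector is (1, 3).
General solution: C_1e^(-4t)(-1,-2) + C_2e^(-5t)(1,3).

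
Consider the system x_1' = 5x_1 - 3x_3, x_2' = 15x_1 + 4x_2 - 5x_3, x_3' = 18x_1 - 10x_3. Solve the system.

Coefficient matrix A = [[5, 0, -3], [15, 4, -5], [18, 0, -10]].
det(A - λI) = 0 gives eigenvalues λ = -1, 4, -4.
For λ=-1: eigenvector (1,-1,2).
For λ=4: eigenvector (0,1,0).
For λ=-4: eigenvector (1,0,3).
General solution: c_1e^(-t)(1,-1,2) + c_2e^(4t)(0,1,0) + c_3e^(-4t)(1,0,3).

x_1(t) = c_1e^(-t) + c_3e^(-4t), x_2(t) = -c_1e^(-t) + c_2e^(4t), x_3(t) = 2c_1e^(-t) + 3c_3e^(-4t)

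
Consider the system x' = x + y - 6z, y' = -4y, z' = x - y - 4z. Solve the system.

x(t) = -3c_1e^(-t) + c_2e^(-4t) - 2c_3e^(-2t), y(t) = c_2e^(-4t), z(t) = -c_1e^(-t) + c_2e^(-4t) - c_3e^(-2t)

Coefficient matrix A = [[1, 1, -6], [0, -4, 0], [1, -1, -4]].
det(A - λI) = 0 gives eigenvalues λ = -1, -4, -2.
For λ=-1: eigenvector (-3,0,-1).
For λ=-4: eigenvector (1,1,1).
For λ=-2: eigenvector (-2,0,-1).
General solution: c_1e^(-t)(-3,0,-1) + c_2e^(-4t)(1,1,1) + c_3e^(-2t)(-2,0,-1).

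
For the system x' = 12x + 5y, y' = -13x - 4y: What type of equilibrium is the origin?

unstable spiral

A = [[12,5],[-13,-4]]; det(A-λI) = λ^2 - 8λ + 17.
λ = 4 ± i: positive real part.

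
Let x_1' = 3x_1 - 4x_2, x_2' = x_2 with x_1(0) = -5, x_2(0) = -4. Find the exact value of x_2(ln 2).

-8

A = [[3,-4],[0,1]]; eigenvalues λ = 1, 3.
Eigenvectors: (2,1) for λ=1, (-1,0) for λ=3.
From the initial condition, c_1 = -4, c_2 = -3.
x_2(ln 2) = (-4)(2^1)(1) + (-3)(2^3)(0) = -8.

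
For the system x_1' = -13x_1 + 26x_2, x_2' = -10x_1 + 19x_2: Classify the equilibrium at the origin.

A = [[-13,26],[-10,19]]; det(A-λI) = λ^2 - 6λ + 13.
λ = 3 ± 2i: positive real part.

unstable spiral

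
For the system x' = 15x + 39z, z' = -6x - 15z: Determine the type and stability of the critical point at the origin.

A = [[15,39],[-6,-15]]; det(A-λI) = λ^2 + 9.
λ = 0 ± 3i: zero real part.

center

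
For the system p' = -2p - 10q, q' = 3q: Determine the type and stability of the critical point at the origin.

saddle

A = [[-2,-10],[0,3]]; det(A-λI) = λ^2 - λ - 6.
λ = 3, -2: opposite signs.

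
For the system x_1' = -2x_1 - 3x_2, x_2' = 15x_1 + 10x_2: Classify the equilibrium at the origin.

unstable spiral

A = [[-2,-3],[15,10]]; det(A-λI) = λ^2 - 8λ + 25.
λ = 4 ± 3i: positive real part.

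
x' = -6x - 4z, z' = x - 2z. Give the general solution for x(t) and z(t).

x(t) = 2C_1e^(-4t) + 2C_2te^(-4t) + C_2e^(-4t), z(t) = -C_1e^(-4t) - C_2te^(-4t) - C_2e^(-4t)

Coefficient matrix A = [[-6, -4], [1, -2]].
Characteristic polynomial det(A - λI) = λ^2 + 8λ + 16 = 0.
Single eigenvalue λ = -4 with algebraic multiplicity 2.
Eigenvector v = (2,-1); generalized eigenvector w with (A-λI)w=v is (1,-1).
General solution: e^(-4t)[C_1·v + C_2·(t·v + w)].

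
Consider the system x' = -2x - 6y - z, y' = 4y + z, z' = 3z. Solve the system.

x(t) = K_1e^(3t) - K_2e^(4t) + K_3e^(-2t), y(t) = -K_1e^(3t) + K_2e^(4t), z(t) = K_1e^(3t)

Coefficient matrix A = [[-2, -6, -1], [0, 4, 1], [0, 0, 3]].
det(A - λI) = 0 gives eigenvalues λ = 3, 4, -2.
For λ=3: eigenvector (1,-1,1).
For λ=4: eigenvector (-1,1,0).
For λ=-2: eigenvector (1,0,0).
General solution: K_1e^(3t)(1,-1,1) + K_2e^(4t)(-1,1,0) + K_3e^(-2t)(1,0,0).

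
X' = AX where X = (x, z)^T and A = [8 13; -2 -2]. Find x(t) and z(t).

x(t) = -3C_1e^(3t)sin(t) + 2C_1e^(3t)cos(t) + 2C_2e^(3t)sin(t) + 3C_2e^(3t)cos(t), z(t) = C_1e^(3t)sin(t) - C_1e^(3t)cos(t) - C_2e^(3t)sin(t) - C_2e^(3t)cos(t)

Coefficient matrix A = [[8, 13], [-2, -2]].
Characteristic polynomial det(A - λI) = λ^2 - 6λ + 10 = 0.
Eigenvalues λ = 3 ± i (complex conjugate pair).
For λ=3+i: an eigenvector is (2,-1) - i(-3,1) = (2 + 3i, -1 - i).
A real fundamental pair from Re and Im of e^((3+i)t)v: X_1 = e^(3t)(cos(t)·(2,-1) + sin(t)·(-3,1)), X_2 = e^(3t)(sin(t)·(2,-1) - cos(t)·(-3,1)).
General solution: C_1X_1 + C_2X_2.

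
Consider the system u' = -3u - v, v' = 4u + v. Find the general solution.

Coefficient matrix A = [[-3, -1], [4, 1]].
Characteristic polynomial det(A - λI) = λ^2 + 2λ + 1 = 0.
Single eigenvalue λ = -1 with algebraic multiplicity 2.
Eigenvector v = (1,-2); generalized eigenvector w with (A-λI)w=v is (0,-1).
General solution: e^(-t)[C_1·v + C_2·(t·v + w)].

u(t) = C_1e^(-t) + C_2te^(-t), v(t) = -2C_1e^(-t) - 2C_2te^(-t) - C_2e^(-t)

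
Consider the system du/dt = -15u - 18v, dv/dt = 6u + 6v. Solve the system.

u(t) = -2C_1e^(-6t) + 3C_2e^(-3t), v(t) = C_1e^(-6t) - 2C_2e^(-3t)

Coefficient matrix A = [[-15, -18], [6, 6]].
Characteristic polynomial det(A - λI) = λ^2 + 9λ + 18 = 0.
Eigenvalues λ = -6, -3.
For λ=-6: (A-λI) row 1 is [-9, -18], so an eigenvector is (-2, 1).
For λ=-3: (A-λI) row 1 is [-12, -18], so an eigenvector is (3, -2).
General solution: C_1e^(-6t)(-2,1) + C_2e^(-3t)(3,-2).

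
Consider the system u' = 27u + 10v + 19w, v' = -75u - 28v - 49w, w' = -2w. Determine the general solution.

u(t) = -c_1e^(-2t) - 2c_2e^(2t) - c_3e^(-3t), v(t) = c_1e^(-2t) + 5c_2e^(2t) + 3c_3e^(-3t), w(t) = c_1e^(-2t)

Coefficient matrix A = [[27, 10, 19], [-75, -28, -49], [0, 0, -2]].
det(A - λI) = 0 gives eigenvalues λ = -2, 2, -3.
For λ=-2: eigenvector (-1,1,1).
For λ=2: eigenvector (-2,5,0).
For λ=-3: eigenvector (-1,3,0).
General solution: c_1e^(-2t)(-1,1,1) + c_2e^(2t)(-2,5,0) + c_3e^(-3t)(-1,3,0).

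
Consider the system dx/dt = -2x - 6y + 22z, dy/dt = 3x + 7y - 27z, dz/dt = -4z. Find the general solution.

Coefficient matrix A = [[-2, -6, 22], [3, 7, -27], [0, 0, -4]].
det(A - λI) = 0 gives eigenvalues λ = -4, 4, 1.
For λ=-4: eigenvector (-2,3,1).
For λ=4: eigenvector (-1,1,0).
For λ=1: eigenvector (2,-1,0).
General solution: C_1e^(-4t)(-2,3,1) + C_2e^(4t)(-1,1,0) + C_3e^(t)(2,-1,0).

x(t) = -2C_1e^(-4t) - C_2e^(4t) + 2C_3e^(t), y(t) = 3C_1e^(-4t) + C_2e^(4t) - C_3e^(t), z(t) = C_1e^(-4t)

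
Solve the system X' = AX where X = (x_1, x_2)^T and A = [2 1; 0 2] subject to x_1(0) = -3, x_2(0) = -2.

Coefficient matrix A = [[2, 1], [0, 2]].
Characteristic polynomial det(A - λI) = λ^2 - 4λ + 4 = 0.
Single eigenvalue λ = 2 with algebraic multiplicity 2.
Eigenvector v = (-1,0); generalized eigenvector w with (A-λI)w=v is (-2,-1).
General solution: e^(2t)[C_1·v + C_2·(t·v + w)].
Applying x_1(0)=-3, x_2(0)=-2 gives C_1=-1, C_2=2.

x_1(t) = -2te^(2t) - 3e^(2t), x_2(t) = -2e^(2t)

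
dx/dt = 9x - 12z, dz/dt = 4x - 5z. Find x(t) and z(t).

Coefficient matrix A = [[9, -12], [4, -5]].
Characteristic polynomial det(A - λI) = λ^2 - 4λ + 3 = 0.
Eigenvalues λ = 1, 3.
For λ=1: (A-λI) row 1 is [8, -12], so an eigenvector is (-3, -2).
For λ=3: (A-λI) row 1 is [6, -12], so an eigenvector is (-2, -1).
General solution: C_1e^(t)(-3,-2) + C_2e^(3t)(-2,-1).

x(t) = -3C_1e^(t) - 2C_2e^(3t), z(t) = -2C_1e^(t) - C_2e^(3t)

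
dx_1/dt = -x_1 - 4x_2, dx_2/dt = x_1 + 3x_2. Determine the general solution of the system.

Coefficient matrix A = [[-1, -4], [1, 3]].
Characteristic polynomial det(A - λI) = λ^2 - 2λ + 1 = 0.
Single eigenvalue λ = 1 with algebraic multiplicity 2.
Eigenvector v = (2,-1); generalized eigenvector w with (A-λI)w=v is (-1,0).
General solution: e^(t)[K_1·v + K_2·(t·v + w)].

x_1(t) = 2K_1e^(t) + 2K_2te^(t) - K_2e^(t), x_2(t) = -K_1e^(t) - K_2te^(t)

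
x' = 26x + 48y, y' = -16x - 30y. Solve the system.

Coefficient matrix A = [[26, 48], [-16, -30]].
Characteristic polynomial det(A - λI) = λ^2 + 4λ - 12 = 0.
Eigenvalues λ = 2, -6.
For λ=2: (A-λI) row 1 is [24, 48], so an eigenvector is (-2, 1).
For λ=-6: (A-λI) row 1 is [32, 48], so an eigenvector is (3, -2).
General solution: K_1e^(2t)(-2,1) + K_2e^(-6t)(3,-2).

x(t) = -2K_1e^(2t) + 3K_2e^(-6t), y(t) = K_1e^(2t) - 2K_2e^(-6t)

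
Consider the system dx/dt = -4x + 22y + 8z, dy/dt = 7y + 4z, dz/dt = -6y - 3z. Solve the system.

Coefficient matrix A = [[-4, 22, 8], [0, 7, 4], [0, -6, -3]].
det(A - λI) = 0 gives eigenvalues λ = 1, 3, -4.
For λ=1: eigenvector (-4,-2,3).
For λ=3: eigenvector (2,1,-1).
For λ=-4: eigenvector (1,0,0).
General solution: c_1e^(t)(-4,-2,3) + c_2e^(3t)(2,1,-1) + c_3e^(-4t)(1,0,0).

x(t) = -4c_1e^(t) + 2c_2e^(3t) + c_3e^(-4t), y(t) = -2c_1e^(t) + c_2e^(3t), z(t) = 3c_1e^(t) - c_2e^(3t)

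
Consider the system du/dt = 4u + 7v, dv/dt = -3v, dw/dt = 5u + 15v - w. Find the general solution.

Coefficient matrix A = [[4, 7, 0], [0, -3, 0], [5, 15, -1]].
det(A - λI) = 0 gives eigenvalues λ = -3, 4, -1.
For λ=-3: eigenvector (-1,1,-5).
For λ=4: eigenvector (1,0,1).
For λ=-1: eigenvector (0,0,1).
General solution: K_1e^(-3t)(-1,1,-5) + K_2e^(4t)(1,0,1) + K_3e^(-t)(0,0,1).

u(t) = -K_1e^(-3t) + K_2e^(4t), v(t) = K_1e^(-3t), w(t) = -5K_1e^(-3t) + K_2e^(4t) + K_3e^(-t)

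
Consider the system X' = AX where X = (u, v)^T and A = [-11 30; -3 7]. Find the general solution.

Coefficient matrix A = [[-11, 30], [-3, 7]].
Characteristic polynomial det(A - λI) = λ^2 + 4λ + 13 = 0.
Eigenvalues λ = -2 ± 3i (complex conjugate pair).
For λ=-2+3i: an eigenvector is (-3,-1) - i(-1,0) = (-3 + i, -1).
A real fundamental pair from Re and Im of e^((-2+3i)t)v: X_1 = e^(-2t)(cos(3t)·(-3,-1) + sin(3t)·(-1,0)), X_2 = e^(-2t)(sin(3t)·(-3,-1) - cos(3t)·(-1,0)).
General solution: K_1X_1 + K_2X_2.

u(t) = -K_1e^(-2t)sin(3t) - 3K_1e^(-2t)cos(3t) - 3K_2e^(-2t)sin(3t) + K_2e^(-2t)cos(3t), v(t) = -K_1e^(-2t)cos(3t) - K_2e^(-2t)sin(3t)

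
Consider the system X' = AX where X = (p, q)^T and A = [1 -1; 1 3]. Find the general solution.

p(t) = K_1e^(2t) + K_2te^(2t) - K_2e^(2t), q(t) = -K_1e^(2t) - K_2te^(2t)

Coefficient matrix A = [[1, -1], [1, 3]].
Characteristic polynomial det(A - λI) = λ^2 - 4λ + 4 = 0.
Single eigenvalue λ = 2 with algebraic multiplicity 2.
Eigenvector v = (1,-1); generalized eigenvector w with (A-λI)w=v is (-1,0).
General solution: e^(2t)[K_1·v + K_2·(t·v + w)].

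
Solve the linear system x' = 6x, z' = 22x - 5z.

Coefficient matrix A = [[6, 0], [22, -5]].
Characteristic polynomial det(A - λI) = λ^2 - λ - 30 = 0.
Eigenvalues λ = -5, 6.
For λ=-5: (A-λI) row 1 is [11, 0], so an eigenvector is (0, -1).
For λ=6: (A-λI) row 2 is [22, -11], so an eigenvector is (1, 2).
General solution: K_1e^(-5t)(0,-1) + K_2e^(6t)(1,2).

x(t) = K_2e^(6t), z(t) = -K_1e^(-5t) + 2K_2e^(6t)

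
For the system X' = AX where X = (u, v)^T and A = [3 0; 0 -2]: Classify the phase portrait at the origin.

saddle

A = [[3,0],[0,-2]]; det(A-λI) = λ^2 - λ - 6.
λ = -2, 3: opposite signs.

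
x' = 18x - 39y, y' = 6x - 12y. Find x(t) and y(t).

Coefficient matrix A = [[18, -39], [6, -12]].
Characteristic polynomial det(A - λI) = λ^2 - 6λ + 18 = 0.
Eigenvalues λ = 3 ± 3i (complex conjugate pair).
For λ=3+3i: an eigenvector is (-3,-1) - i(-2,-1) = (-3 + 2i, -1 + i).
A real fundamental pair from Re and Im of e^((3+3i)t)v: X_1 = e^(3t)(cos(3t)·(-3,-1) + sin(3t)·(-2,-1)), X_2 = e^(3t)(sin(3t)·(-3,-1) - cos(3t)·(-2,-1)).
General solution: C_1X_1 + C_2X_2.

x(t) = -2C_1e^(3t)sin(3t) - 3C_1e^(3t)cos(3t) - 3C_2e^(3t)sin(3t) + 2C_2e^(3t)cos(3t), y(t) = -C_1e^(3t)sin(3t) - C_1e^(3t)cos(3t) - C_2e^(3t)sin(3t) + C_2e^(3t)cos(3t)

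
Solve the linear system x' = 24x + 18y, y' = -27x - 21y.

Coefficient matrix A = [[24, 18], [-27, -21]].
Characteristic polynomial det(A - λI) = λ^2 - 3λ - 18 = 0.
Eigenvalues λ = 6, -3.
For λ=6: (A-λI) row 1 is [18, 18], so an eigenvector is (1, -1).
For λ=-3: (A-λI) row 1 is [27, 18], so an eigenvector is (2, -3).
General solution: c_1e^(6t)(1,-1) + c_2e^(-3t)(2,-3).

x(t) = c_1e^(6t) + 2c_2e^(-3t), y(t) = -c_1e^(6t) - 3c_2e^(-3t)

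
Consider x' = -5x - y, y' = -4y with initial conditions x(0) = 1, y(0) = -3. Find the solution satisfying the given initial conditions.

Coefficient matrix A = [[-5, -1], [0, -4]].
Characteristic polynomial det(A - λI) = λ^2 + 9λ + 20 = 0.
Eigenvalues λ = -4, -5.
For λ=-4: (A-λI) row 1 is [-1, -1], so an eigenvector is (-1, 1).
For λ=-5: (A-λI) row 1 is [0, -1], so an eigenvector is (1, 0).
General solution: C_1e^(-4t)(-1,1) + C_2e^(-5t)(1,0).
Applying x(0)=1, y(0)=-3 gives C_1=-3, C_2=-2.

x(t) = 3e^(-4t) - 2e^(-5t), y(t) = -3e^(-4t)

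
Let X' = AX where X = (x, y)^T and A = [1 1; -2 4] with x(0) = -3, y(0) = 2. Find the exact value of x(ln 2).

8

A = [[1,1],[-2,4]]; eigenvalues λ = 3, 2.
Eigenvectors: (1,2) for λ=3, (-1,-1) for λ=2.
From the initial condition, c_1 = 5, c_2 = 8.
x(ln 2) = (5)(2^3)(1) + (8)(2^2)(-1) = 8.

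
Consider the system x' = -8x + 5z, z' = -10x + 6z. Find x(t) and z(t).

x(t) = -2c_1e^(-t)sin(t) + c_1e^(-t)cos(t) + c_2e^(-t)sin(t) + 2c_2e^(-t)cos(t), z(t) = -3c_1e^(-t)sin(t) + c_1e^(-t)cos(t) + c_2e^(-t)sin(t) + 3c_2e^(-t)cos(t)

Coefficient matrix A = [[-8, 5], [-10, 6]].
Characteristic polynomial det(A - λI) = λ^2 + 2λ + 2 = 0.
Eigenvalues λ = -1 ± i (complex conjugate pair).
For λ=-1+i: an eigenvector is (1,1) - i(-2,-3) = (1 + 2i, 1 + 3i).
A real fundamental pair from Re and Im of e^((-1+i)t)v: X_1 = e^(-t)(cos(t)·(1,1) + sin(t)·(-2,-3)), X_2 = e^(-t)(sin(t)·(1,1) - cos(t)·(-2,-3)).
General solution: c_1X_1 + c_2X_2.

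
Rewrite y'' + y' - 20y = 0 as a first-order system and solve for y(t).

Let x_1 = y, x_2 = y'. Then x_1' = x_2 and x_2' = 20x_1 - x_2.
A = [[0,1],[20,-1]]; det(A-λI) = λ^2 + λ - 20.
Eigenvalues λ = -5, 4 with eigenvectors (1,-5), (1,4).

y(t) = c_1e^(-5t) + c_2e^(4t)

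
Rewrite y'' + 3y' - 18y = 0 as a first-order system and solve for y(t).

y(t) = C_1e^(-6t) + C_2e^(3t)

Let x_1 = y, x_2 = y'. Then x_1' = x_2 and x_2' = 18x_1 - 3x_2.
A = [[0,1],[18,-3]]; det(A-λI) = λ^2 + 3λ - 18.
Eigenvalues λ = -6, 3 with eigenvectors (1,-6), (1,3).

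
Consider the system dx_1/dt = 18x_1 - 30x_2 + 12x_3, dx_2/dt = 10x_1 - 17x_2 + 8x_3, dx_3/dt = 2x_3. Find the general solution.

Coefficient matrix A = [[18, -30, 12], [10, -17, 8], [0, 0, 2]].
det(A - λI) = 0 gives eigenvalues λ = -2, 2, 3.
For λ=-2: eigenvector (-3,-2,0).
For λ=2: eigenvector (3,2,1).
For λ=3: eigenvector (2,1,0).
General solution: K_1e^(-2t)(-3,-2,0) + K_2e^(2t)(3,2,1) + K_3e^(3t)(2,1,0).

x_1(t) = -3K_1e^(-2t) + 3K_2e^(2t) + 2K_3e^(3t), x_2(t) = -2K_1e^(-2t) + 2K_2e^(2t) + K_3e^(3t), x_3(t) = K_2e^(2t)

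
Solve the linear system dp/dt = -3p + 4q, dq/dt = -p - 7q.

Coefficient matrix A = [[-3, 4], [-1, -7]].
Characteristic polynomial det(A - λI) = λ^2 + 10λ + 25 = 0.
Single eigenvalue λ = -5 with algebraic multiplicity 2.
Eigenvector v = (2,-1); generalized eigenvector w with (A-λI)w=v is (-1,1).
General solution: e^(-5t)[c_1·v + c_2·(t·v + w)].

p(t) = 2c_1e^(-5t) + 2c_2te^(-5t) - c_2e^(-5t), q(t) = -c_1e^(-5t) - c_2te^(-5t) + c_2e^(-5t)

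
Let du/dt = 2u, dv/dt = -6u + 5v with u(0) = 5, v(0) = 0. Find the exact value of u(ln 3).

45

A = [[2,0],[-6,5]]; eigenvalues λ = 2, 5.
Eigenvectors: (1,2) for λ=2, (0,1) for λ=5.
From the initial condition, c_1 = 5, c_2 = -10.
u(ln 3) = (5)(3^2)(1) + (-10)(3^5)(0) = 45.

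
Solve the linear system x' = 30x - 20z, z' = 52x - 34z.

x(t) = 2c_1e^(-2t)sin(4t) - c_1e^(-2t)cos(4t) - c_2e^(-2t)sin(4t) - 2c_2e^(-2t)cos(4t), z(t) = 3c_1e^(-2t)sin(4t) - 2c_1e^(-2t)cos(4t) - 2c_2e^(-2t)sin(4t) - 3c_2e^(-2t)cos(4t)

Coefficient matrix A = [[30, -20], [52, -34]].
Characteristic polynomial det(A - λI) = λ^2 + 4λ + 20 = 0.
Eigenvalues λ = -2 ± 4i (complex conjugate pair).
For λ=-2+4i: an eigenvector is (-1,-2) - i(2,3) = (-1 - 2i, -2 - 3i).
A real fundamental pair from Re and Im of e^((-2+4i)t)v: X_1 = e^(-2t)(cos(4t)·(-1,-2) + sin(4t)·(2,3)), X_2 = e^(-2t)(sin(4t)·(-1,-2) - cos(4t)·(2,3)).
General solution: c_1X_1 + c_2X_2.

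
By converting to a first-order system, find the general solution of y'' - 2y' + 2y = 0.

y(t) = C_1e^(t)cos(t) + C_2e^(t)sin(t)

Let x_1 = y, x_2 = y'. Then x_1' = x_2 and x_2' = -2x_1 + 2x_2.
A = [[0,1],[-2,2]]; det(A-λI) = λ^2 - 2λ + 2.
Eigenvalues λ = 1 ± i.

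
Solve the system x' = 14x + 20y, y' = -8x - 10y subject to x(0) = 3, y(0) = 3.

x(t) = 24e^(2t)sin(4t) + 3e^(2t)cos(4t), y(t) = -15e^(2t)sin(4t) + 3e^(2t)cos(4t)

Coefficient matrix A = [[14, 20], [-8, -10]].
Characteristic polynomial det(A - λI) = λ^2 - 4λ + 20 = 0.
Eigenvalues λ = 2 ± 4i (complex conjugate pair).
For λ=2+4i: an eigenvector is (-1,1) - i(2,-1) = (-1 - 2i, 1 + i).
A real fundamental pair from Re and Im of e^((2+4i)t)v: X_1 = e^(2t)(cos(4t)·(-1,1) + sin(4t)·(2,-1)), X_2 = e^(2t)(sin(4t)·(-1,1) - cos(4t)·(2,-1)).
General solution: C_1X_1 + C_2X_2.
Applying x(0)=3, y(0)=3 gives C_1=9, C_2=-6.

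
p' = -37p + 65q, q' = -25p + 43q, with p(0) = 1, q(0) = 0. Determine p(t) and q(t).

Coefficient matrix A = [[-37, 65], [-25, 43]].
Characteristic polynomial det(A - λI) = λ^2 - 6λ + 34 = 0.
Eigenvalues λ = 3 ± 5i (complex conjugate pair).
For λ=3+5i: an eigenvector is (3,2) - i(2,1) = (3 - 2i, 2 - i).
A real fundamental pair from Re and Im of e^((3+5i)t)v: X_1 = e^(3t)(cos(5t)·(3,2) + sin(5t)·(2,1)), X_2 = e^(3t)(sin(5t)·(3,2) - cos(5t)·(2,1)).
General solution: K_1X_1 + K_2X_2.
Applying p(0)=1, q(0)=0 gives K_1=-1, K_2=-2.

p(t) = -8e^(3t)sin(5t) + e^(3t)cos(5t), q(t) = -5e^(3t)sin(5t)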